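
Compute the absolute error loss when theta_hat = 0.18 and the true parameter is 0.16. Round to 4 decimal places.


L = |theta_hat - theta_true|
= |0.18 - 0.16| = 0.02

0.02


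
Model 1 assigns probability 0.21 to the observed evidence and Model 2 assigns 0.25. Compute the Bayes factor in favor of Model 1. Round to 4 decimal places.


BF = P(data|M1) / P(data|M2)
= 0.21 / 0.25 = 0.84

0.84


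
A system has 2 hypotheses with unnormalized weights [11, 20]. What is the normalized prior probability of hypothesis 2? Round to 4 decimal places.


The normalized prior is the weight divided by the total.
Total weight = 31
P(H2) = 20 / 31 = 0.6452

0.6452


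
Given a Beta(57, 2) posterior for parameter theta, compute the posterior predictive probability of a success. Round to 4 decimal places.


For a Beta-Bernoulli model, the predictive probability is the mean:
P(success) = 57/(57+2) = 57/59 = 0.9661

0.9661


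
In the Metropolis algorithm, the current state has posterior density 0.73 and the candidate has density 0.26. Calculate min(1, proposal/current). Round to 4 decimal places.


Ratio = 0.26/0.73 = 0.3562
Acceptance probability = min(1, 0.3562)
= 0.3562

0.3562


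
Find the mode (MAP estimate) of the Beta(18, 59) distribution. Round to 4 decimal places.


For Beta(a,b) with a,b > 1:
Mode = (a-1)/(a+b-2) = (18-1)/(77-2)
= 17/75 = 0.2267

0.2267


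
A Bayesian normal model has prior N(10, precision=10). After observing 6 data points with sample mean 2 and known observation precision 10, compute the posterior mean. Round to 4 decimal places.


Posterior mean = (prior_precision * prior_mean + n * data_precision * data_mean) / (prior_precision + n * data_precision)
Numerator = 10*10 + 6*10*2 = 220
Denominator = 10 + 6*10 = 70
Posterior mean = 3.1429

3.1429


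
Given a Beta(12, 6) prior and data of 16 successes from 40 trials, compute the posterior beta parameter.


Number of failures = 40 - 16 = 24
Posterior beta = 6 + 24 = 30

30


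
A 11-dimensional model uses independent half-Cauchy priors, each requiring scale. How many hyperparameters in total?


Per parameter: 1 (scale).
Total = 11 * 1 = 11

11


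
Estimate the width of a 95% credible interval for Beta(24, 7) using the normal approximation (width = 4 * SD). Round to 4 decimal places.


For Beta(a,b): Var = ab/((a+b)^2(a+b+1))
Var = 0.0055, SD = 0.0739
Approximate 95% CI width = 4 * 0.0739 = 0.2957

0.2957


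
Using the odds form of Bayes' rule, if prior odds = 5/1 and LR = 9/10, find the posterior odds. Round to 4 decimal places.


Bayes' rule in odds form: posterior odds = prior odds * LR
= (5 * 9) / (1 * 10)
= 45/10 = 4.5

4.5


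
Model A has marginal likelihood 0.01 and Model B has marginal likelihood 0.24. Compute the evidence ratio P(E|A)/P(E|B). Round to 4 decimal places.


Evidence ratio = P(E|A) / P(E|B)
= 0.01 / 0.24
= 0.0417

0.0417


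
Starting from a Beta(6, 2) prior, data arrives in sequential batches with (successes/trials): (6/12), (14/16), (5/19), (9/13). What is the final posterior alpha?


In sequential Bayesian updating, we sum all successes.
Total successes = 34
Final alpha = 6 + 34 = 40

40


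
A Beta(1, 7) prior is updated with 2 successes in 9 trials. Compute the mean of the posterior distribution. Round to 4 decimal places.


After update: Beta(3, 14)
Mean = 3 / (3 + 14) = 3 / 17
= 0.1765

0.1765


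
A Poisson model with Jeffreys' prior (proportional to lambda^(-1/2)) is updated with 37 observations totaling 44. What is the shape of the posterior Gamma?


Posterior = Gamma(0.5 + S, n)
= Gamma(0.5 + 44, 37)
Posterior shape = 0.5 + S = 0.5 + 44 = 44.5

44.5


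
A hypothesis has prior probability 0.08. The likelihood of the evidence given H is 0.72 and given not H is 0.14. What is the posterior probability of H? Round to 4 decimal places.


Using Bayes' theorem:
P(E) = 0.08 * 0.72 + 0.92 * 0.14
P(E) = 0.1864
P(H|E) = (0.08 * 0.72) / 0.1864 = 0.309

0.309


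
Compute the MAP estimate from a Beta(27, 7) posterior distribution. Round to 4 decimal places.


MAP = mode of Beta distribution
= (alpha - 1)/(alpha + beta - 2)
= (27-1)/(27+7-2)
= 26/32 = 0.8125

0.8125


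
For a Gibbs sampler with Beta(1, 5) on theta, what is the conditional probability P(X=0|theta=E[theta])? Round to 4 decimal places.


E[theta] = 1/(1+5) = 0.1667
P(X=0|theta) = 1 - theta = 0.8333

0.8333


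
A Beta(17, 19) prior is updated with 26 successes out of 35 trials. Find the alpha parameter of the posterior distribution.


In the Beta-Binomial conjugate update:
alpha_post = alpha_prior + successes
= 17 + 26
= 43

43


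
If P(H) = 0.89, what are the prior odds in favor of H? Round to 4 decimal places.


Prior odds = P(H) / (1 - P(H))
= 0.89 / 0.11
= 8.0909

8.0909


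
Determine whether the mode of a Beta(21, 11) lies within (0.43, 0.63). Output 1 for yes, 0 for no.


First find the mode: (a-1)/(a+b-2) = 0.6667
Is 0.6667 in (0.43, 0.63)? 0

0


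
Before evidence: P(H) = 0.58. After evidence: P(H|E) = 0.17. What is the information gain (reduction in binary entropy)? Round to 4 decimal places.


Prior entropy = 0.9815
Posterior entropy = 0.6577
Information gain = 0.9815 - 0.6577 = 0.3237

0.3237


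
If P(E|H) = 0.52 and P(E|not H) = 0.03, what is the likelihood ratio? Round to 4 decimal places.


Likelihood ratio = P(E|H) / P(E|not H)
= 0.52 / 0.03
= 17.3333

17.3333


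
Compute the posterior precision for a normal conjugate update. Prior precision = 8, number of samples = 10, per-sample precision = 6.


tau_post = tau_0 + n * tau
= 8 + 10 * 6 = 68

68


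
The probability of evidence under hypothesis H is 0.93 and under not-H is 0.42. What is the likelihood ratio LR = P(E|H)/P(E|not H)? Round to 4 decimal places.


LR = 0.93 / 0.42
= 2.2143

2.2143


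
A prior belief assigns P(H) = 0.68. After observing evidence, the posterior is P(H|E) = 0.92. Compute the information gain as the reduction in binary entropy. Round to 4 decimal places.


H(prior) = -0.68*log2(0.68) - 0.32*log2(0.32)
= 0.9044
H(post) = -0.92*log2(0.92) - 0.08*log2(0.08)
= 0.4022
IG = 0.9044 - 0.4022 = 0.5022

0.5022


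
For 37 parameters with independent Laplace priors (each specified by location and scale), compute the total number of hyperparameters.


A Laplace prior has 2 hyperparameters per parameter.
Total = 37 * 2 = 74

74


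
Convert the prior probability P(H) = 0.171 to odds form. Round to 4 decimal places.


P(not H) = 1 - 0.171 = 0.829
Odds = 0.171 / 0.829 = 0.2063

0.2063


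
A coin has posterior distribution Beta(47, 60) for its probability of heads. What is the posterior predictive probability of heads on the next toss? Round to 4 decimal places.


Posterior predictive = E[theta] = alpha/(alpha+beta)
= 47/107
= 0.4393

0.4393


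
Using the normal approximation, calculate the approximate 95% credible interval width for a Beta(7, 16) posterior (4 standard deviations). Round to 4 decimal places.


Var(Beta) = 7*16/(23^2 * 24) = 0.0088
SD = 0.0939
Width ~ 4*SD = 0.3757

0.3757


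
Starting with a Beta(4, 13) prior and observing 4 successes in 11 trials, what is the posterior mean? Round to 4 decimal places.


Posterior parameters: alpha = 4 + 4 = 8
beta = 13 + 7 = 20
Posterior mean = alpha / (alpha + beta) = 8 / 28
= 0.2857

0.2857


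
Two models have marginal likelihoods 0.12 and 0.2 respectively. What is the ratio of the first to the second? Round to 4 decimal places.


Evidence ratio = 0.12 / 0.2
= 0.6

0.6


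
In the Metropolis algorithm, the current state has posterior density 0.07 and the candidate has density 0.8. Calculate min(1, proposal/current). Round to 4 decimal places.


Ratio = 0.8/0.07 = 11.4286
Acceptance probability = min(1, 11.4286)
= 1.0

1.0


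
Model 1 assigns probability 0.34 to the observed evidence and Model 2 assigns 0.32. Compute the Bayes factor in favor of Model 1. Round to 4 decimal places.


BF = P(data|M1) / P(data|M2)
= 0.34 / 0.32 = 1.0625

1.0625


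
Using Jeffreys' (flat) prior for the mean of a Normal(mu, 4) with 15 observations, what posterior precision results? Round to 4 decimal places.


Flat prior means prior precision is 0.
Posterior precision = n / sigma^2 = 15/4 = 3.75

3.75


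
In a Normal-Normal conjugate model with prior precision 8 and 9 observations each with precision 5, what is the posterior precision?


Posterior precision = prior precision + n * observation precision
= 8 + 9 * 5
= 8 + 45 = 53

53


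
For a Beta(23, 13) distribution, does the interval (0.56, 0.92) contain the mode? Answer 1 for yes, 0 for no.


Mode of Beta(a,b) = (a-1)/(a+b-2)
= (23-1)/(23+13-2) = 0.6471
Check: 0.56 <= 0.6471 <= 0.92?
Result: 1

1


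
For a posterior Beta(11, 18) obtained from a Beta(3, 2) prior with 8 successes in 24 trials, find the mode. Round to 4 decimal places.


Mode = (alpha - 1) / (alpha + beta - 2)
= 10 / 27
= 0.3704

0.3704


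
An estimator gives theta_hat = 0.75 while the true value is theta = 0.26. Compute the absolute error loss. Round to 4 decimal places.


The absolute error loss is |theta_hat - theta|
= |0.75 - 0.26|
= 0.49

0.49


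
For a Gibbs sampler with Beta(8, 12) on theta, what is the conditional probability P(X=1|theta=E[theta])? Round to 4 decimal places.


E[theta] = 8/(8+12) = 0.4
P(X=1|theta) = theta = 0.4

0.4


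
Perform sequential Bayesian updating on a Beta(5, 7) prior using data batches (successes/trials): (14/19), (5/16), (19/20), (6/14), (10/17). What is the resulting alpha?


Accumulate successes: 54
Posterior alpha = prior alpha + sum of successes
= 5 + 54 = 59

59


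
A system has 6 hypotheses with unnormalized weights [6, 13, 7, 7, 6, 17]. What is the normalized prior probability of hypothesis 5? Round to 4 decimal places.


The normalized prior is the weight divided by the total.
Total weight = 56
P(H5) = 6 / 56 = 0.1071

0.1071


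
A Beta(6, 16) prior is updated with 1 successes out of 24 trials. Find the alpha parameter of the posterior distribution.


In the Beta-Binomial conjugate update:
alpha_post = alpha_prior + successes
= 6 + 1
= 7

7


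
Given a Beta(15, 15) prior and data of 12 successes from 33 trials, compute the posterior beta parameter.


Number of failures = 33 - 12 = 21
Posterior beta = 15 + 21 = 36

36


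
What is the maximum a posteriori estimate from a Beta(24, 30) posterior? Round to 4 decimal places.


The MAP estimate equals the mode of the distribution.
Mode of Beta(a,b) = (a-1)/(a+b-2)
= 23/52
= 0.4423

0.4423


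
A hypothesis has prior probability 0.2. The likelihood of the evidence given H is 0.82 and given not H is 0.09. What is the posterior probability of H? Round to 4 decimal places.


Using Bayes' theorem:
P(E) = 0.2 * 0.82 + 0.8 * 0.09
P(E) = 0.236
P(H|E) = (0.2 * 0.82) / 0.236 = 0.6949

0.6949


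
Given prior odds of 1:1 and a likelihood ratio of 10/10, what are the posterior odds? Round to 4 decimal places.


Posterior odds = prior odds * LR
Prior odds = 1/1 = 1.0
LR = 10/10 = 1.0
Posterior odds = 1.0 * 1.0 = 1.0

1.0


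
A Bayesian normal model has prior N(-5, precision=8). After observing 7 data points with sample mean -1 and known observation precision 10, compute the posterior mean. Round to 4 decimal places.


Posterior mean = (prior_precision * prior_mean + n * data_precision * data_mean) / (prior_precision + n * data_precision)
Numerator = 8*-5 + 7*10*-1 = -110
Denominator = 8 + 7*10 = 78
Posterior mean = -1.4103

-1.4103


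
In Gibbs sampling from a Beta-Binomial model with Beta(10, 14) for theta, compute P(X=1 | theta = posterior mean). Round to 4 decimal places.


Posterior mean = alpha/(alpha+beta) = 10/24 = 0.4167
P(X=1|theta=mean) = theta = 0.4167

0.4167


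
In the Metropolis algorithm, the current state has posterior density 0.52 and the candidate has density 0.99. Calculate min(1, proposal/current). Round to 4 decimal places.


Ratio = 0.99/0.52 = 1.9038
Acceptance probability = min(1, 1.9038)
= 1.0

1.0


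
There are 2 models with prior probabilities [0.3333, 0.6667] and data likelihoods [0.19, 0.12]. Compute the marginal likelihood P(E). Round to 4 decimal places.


P(E) = sum over models of P(M_i) * P(E|M_i)
= 0.3333*0.19 + 0.6667*0.12
= 0.1433

0.1433


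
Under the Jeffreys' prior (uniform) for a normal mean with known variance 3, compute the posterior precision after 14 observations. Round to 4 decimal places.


Prior precision = 0 (flat prior).
Post. prec. = 0 + n/var = 14/3 = 4.6667

4.6667


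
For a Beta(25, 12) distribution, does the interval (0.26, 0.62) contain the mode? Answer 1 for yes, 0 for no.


Mode of Beta(a,b) = (a-1)/(a+b-2)
= (25-1)/(25+12-2) = 0.6857
Check: 0.26 <= 0.6857 <= 0.62?
Result: 0

0


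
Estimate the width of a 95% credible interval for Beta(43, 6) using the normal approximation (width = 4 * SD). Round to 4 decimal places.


For Beta(a,b): Var = ab/((a+b)^2(a+b+1))
Var = 0.0021, SD = 0.0464
Approximate 95% CI width = 4 * 0.0464 = 0.1854

0.1854


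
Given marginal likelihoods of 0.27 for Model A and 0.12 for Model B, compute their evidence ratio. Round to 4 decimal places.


Ratio = ML(A) / ML(B) = 0.27/0.12
= 2.25

2.25


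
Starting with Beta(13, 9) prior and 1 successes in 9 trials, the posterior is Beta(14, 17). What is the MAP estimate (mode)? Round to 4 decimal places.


The mode of Beta(a, b) when a > 1 and b > 1 is (a-1)/(a+b-2)
= (14 - 1) / (14 + 17 - 2)
= 13 / 29
= 0.4483

0.4483


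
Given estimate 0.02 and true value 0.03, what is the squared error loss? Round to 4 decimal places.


Squared error = (estimate - true)^2
Difference = -0.01
Loss = -0.01^2 = 0.0001

0.0001


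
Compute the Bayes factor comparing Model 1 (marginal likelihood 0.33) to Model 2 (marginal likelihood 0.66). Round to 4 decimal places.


BF12 = marginal likelihood of M1 / marginal likelihood of M2
= 0.33/0.66
= 0.5

0.5


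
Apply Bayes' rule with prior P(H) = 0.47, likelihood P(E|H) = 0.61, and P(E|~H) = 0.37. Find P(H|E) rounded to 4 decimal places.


Step 1: Compute marginal P(E) = P(E|H)P(H) + P(E|~H)P(~H)
= 0.61*0.47 + 0.37*0.53 = 0.4828
Step 2: P(H|E) = P(E|H)P(H)/P(E) = 0.2867/0.4828
= 0.5938

0.5938


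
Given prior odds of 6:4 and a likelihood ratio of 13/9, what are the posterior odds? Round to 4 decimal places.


Posterior odds = prior odds * LR
Prior odds = 6/4 = 1.5
LR = 13/9 = 1.4444
Posterior odds = 1.5 * 1.4444 = 2.1667

2.1667


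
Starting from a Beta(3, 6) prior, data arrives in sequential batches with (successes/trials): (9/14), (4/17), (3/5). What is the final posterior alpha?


In sequential Bayesian updating, we sum all successes.
Total successes = 16
Final alpha = 3 + 16 = 19

19


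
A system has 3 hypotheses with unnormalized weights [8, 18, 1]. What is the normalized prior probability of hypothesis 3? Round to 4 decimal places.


The normalized prior is the weight divided by the total.
Total weight = 27
P(H3) = 1 / 27 = 0.037

0.037


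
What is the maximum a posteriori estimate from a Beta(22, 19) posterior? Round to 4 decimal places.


The MAP estimate equals the mode of the distribution.
Mode of Beta(a,b) = (a-1)/(a+b-2)
= 21/39
= 0.5385

0.5385


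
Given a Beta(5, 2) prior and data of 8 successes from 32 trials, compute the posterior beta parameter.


Number of failures = 32 - 8 = 24
Posterior beta = 2 + 24 = 26

26


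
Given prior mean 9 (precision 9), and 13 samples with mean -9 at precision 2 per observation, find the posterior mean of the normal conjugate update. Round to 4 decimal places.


The posterior mean is a precision-weighted average of prior and data.
Post. prec. = 9 + 26 = 35
Post. mean = (81 + -234)/35 = -153/35 = -4.3714

-4.3714


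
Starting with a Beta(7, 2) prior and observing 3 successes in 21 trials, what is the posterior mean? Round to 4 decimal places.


Posterior parameters: alpha = 7 + 3 = 10
beta = 2 + 18 = 20
Posterior mean = alpha / (alpha + beta) = 10 / 30
= 0.3333

0.3333


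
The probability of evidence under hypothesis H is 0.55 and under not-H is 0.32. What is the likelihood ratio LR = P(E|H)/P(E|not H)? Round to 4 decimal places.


LR = 0.55 / 0.32
= 1.7188

1.7188


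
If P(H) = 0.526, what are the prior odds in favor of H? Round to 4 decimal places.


Prior odds = P(H) / (1 - P(H))
= 0.526 / 0.474
= 1.1097

1.1097


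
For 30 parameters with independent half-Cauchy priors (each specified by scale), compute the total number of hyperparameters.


A half-Cauchy prior has 1 hyperparameter per parameter.
Total = 30 * 1 = 30

30


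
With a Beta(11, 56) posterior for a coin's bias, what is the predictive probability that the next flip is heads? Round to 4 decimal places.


The predictive probability equals the posterior mean.
P(next = heads) = alpha / (alpha + beta)
= 11 / 67 = 0.1642

0.1642


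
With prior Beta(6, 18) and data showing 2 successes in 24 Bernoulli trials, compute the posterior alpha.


Conjugate update: alpha_posterior = alpha_prior + k
= 6 + 2 = 8

8


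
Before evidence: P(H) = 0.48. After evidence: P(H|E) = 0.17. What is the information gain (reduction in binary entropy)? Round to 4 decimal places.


Prior entropy = 0.9988
Posterior entropy = 0.6577
Information gain = 0.9988 - 0.6577 = 0.3411

0.3411


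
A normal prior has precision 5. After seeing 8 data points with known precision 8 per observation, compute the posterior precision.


In the conjugate normal model, precisions add:
tau_posterior = tau_prior + n * tau_data
= 5 + 8*8 = 69

69


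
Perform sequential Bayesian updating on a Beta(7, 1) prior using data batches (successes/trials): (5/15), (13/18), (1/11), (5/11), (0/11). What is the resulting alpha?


Accumulate successes: 24
Posterior alpha = prior alpha + sum of successes
= 7 + 24 = 31

31


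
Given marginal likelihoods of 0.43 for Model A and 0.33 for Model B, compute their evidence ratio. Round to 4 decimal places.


Ratio = ML(A) / ML(B) = 0.43/0.33
= 1.303

1.303


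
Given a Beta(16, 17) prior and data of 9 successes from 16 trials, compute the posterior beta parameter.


Number of failures = 16 - 9 = 7
Posterior beta = 17 + 7 = 24

24


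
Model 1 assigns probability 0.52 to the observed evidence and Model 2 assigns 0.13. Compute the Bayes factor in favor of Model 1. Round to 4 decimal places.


BF = P(data|M1) / P(data|M2)
= 0.52 / 0.13 = 4.0

4.0


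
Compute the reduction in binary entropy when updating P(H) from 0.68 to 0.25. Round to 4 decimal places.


H_before = -p*log2(p) - (1-p)*log2(1-p) for p=0.68: 0.9044
H_after for p=0.25: 0.8113
Reduction = 0.9044 - 0.8113 = 0.0931

0.0931


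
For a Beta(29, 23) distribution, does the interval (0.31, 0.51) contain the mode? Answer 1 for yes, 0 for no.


Mode of Beta(a,b) = (a-1)/(a+b-2)
= (29-1)/(29+23-2) = 0.56
Check: 0.31 <= 0.56 <= 0.51?
Result: 0

0


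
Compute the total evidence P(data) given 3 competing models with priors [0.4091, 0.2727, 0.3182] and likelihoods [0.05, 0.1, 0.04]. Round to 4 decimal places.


Marginal likelihood = sum P(model_i) * P(data|model_i)
Model 1: 0.4091 * 0.05 = 0.0205
Model 2: 0.2727 * 0.1 = 0.0273
Model 3: 0.3182 * 0.04 = 0.0127
Total = 0.0605

0.0605


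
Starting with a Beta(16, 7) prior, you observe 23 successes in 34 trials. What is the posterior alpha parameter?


For a Beta-Binomial conjugate model:
Posterior alpha = prior alpha + number of successes
= 16 + 23 = 39

39


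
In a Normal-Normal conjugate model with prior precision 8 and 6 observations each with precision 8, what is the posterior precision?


Posterior precision = prior precision + n * observation precision
= 8 + 6 * 8
= 8 + 48 = 56

56


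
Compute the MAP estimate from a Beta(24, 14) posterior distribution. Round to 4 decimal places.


MAP = mode of Beta distribution
= (alpha - 1)/(alpha + beta - 2)
= (24-1)/(24+14-2)
= 23/36 = 0.6389

0.6389


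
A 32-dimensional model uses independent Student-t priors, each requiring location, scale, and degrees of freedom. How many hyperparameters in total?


Per parameter: 3 (location, scale, and degrees of freedom).
Total = 32 * 3 = 96

96


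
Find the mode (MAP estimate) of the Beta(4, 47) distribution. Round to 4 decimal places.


For Beta(a,b) with a,b > 1:
Mode = (a-1)/(a+b-2) = (4-1)/(51-2)
= 3/49 = 0.0612

0.0612


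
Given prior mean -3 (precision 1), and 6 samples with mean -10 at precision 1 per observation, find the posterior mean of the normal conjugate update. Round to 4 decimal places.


The posterior mean is a precision-weighted average of prior and data.
Post. prec. = 1 + 6 = 7
Post. mean = (-3 + -60)/7 = -63/7 = -9.0

-9.0


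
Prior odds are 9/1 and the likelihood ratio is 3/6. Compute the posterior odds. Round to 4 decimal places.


Posterior odds = prior odds * likelihood ratio
= (9/1) * (3/6)
= 27 / 6
= 4.5

4.5


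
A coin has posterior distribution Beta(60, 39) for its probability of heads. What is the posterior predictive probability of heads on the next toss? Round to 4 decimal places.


Posterior predictive = E[theta] = alpha/(alpha+beta)
= 60/99
= 0.6061

0.6061


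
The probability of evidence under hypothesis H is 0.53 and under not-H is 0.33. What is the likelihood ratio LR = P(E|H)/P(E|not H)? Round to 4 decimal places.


LR = 0.53 / 0.33
= 1.6061

1.6061


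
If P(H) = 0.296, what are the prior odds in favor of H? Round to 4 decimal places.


Prior odds = P(H) / (1 - P(H))
= 0.296 / 0.704
= 0.4205

0.4205


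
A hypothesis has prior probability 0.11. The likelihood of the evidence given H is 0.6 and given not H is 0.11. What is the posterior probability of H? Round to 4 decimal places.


Using Bayes' theorem:
P(E) = 0.11 * 0.6 + 0.89 * 0.11
P(E) = 0.1639
P(H|E) = (0.11 * 0.6) / 0.1639 = 0.4027

0.4027


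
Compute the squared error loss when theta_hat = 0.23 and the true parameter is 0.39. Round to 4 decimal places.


L = (theta_hat - theta_true)^2
= (0.23 - 0.39)^2
= -0.16^2 = 0.0256

0.0256


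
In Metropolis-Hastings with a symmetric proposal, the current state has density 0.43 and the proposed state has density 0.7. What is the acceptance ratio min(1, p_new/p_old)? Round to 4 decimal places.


Ratio = p_new / p_old = 0.7 / 0.43 = 1.6279
Acceptance = min(1, 1.6279) = 1.0

1.0


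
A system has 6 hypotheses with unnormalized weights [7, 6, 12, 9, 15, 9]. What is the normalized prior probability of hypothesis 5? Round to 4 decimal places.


The normalized prior is the weight divided by the total.
Total weight = 58
P(H5) = 15 / 58 = 0.2586

0.2586


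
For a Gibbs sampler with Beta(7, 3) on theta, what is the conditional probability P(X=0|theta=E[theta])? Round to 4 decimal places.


E[theta] = 7/(7+3) = 0.7
P(X=0|theta) = 1 - theta = 0.3

0.3


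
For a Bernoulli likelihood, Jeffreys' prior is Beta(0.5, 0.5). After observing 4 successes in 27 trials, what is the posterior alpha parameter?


Jeffreys' prior for Bernoulli is Beta(0.5, 0.5).
Posterior is Beta(0.5 + k, 0.5 + n - k).
Posterior alpha = 0.5 + k = 0.5 + 4 = 4.5

4.5


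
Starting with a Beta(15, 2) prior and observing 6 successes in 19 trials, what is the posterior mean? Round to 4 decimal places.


Posterior parameters: alpha = 15 + 6 = 21
beta = 2 + 13 = 15
Posterior mean = alpha / (alpha + beta) = 21 / 36
= 0.5833

0.5833


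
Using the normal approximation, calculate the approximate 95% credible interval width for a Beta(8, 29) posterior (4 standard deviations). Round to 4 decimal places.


Var(Beta) = 8*29/(37^2 * 38) = 0.0045
SD = 0.0668
Width ~ 4*SD = 0.2671

0.2671


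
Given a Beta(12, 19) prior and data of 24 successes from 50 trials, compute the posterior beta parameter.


Number of failures = 50 - 24 = 26
Posterior beta = 19 + 26 = 45

45


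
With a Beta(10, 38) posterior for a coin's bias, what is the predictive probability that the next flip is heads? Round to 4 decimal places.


The predictive probability equals the posterior mean.
P(next = heads) = alpha / (alpha + beta)
= 10 / 48 = 0.2083

0.2083


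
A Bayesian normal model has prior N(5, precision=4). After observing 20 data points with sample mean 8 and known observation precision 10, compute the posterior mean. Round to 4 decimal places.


Posterior mean = (prior_precision * prior_mean + n * data_precision * data_mean) / (prior_precision + n * data_precision)
Numerator = 4*5 + 20*10*8 = 1620
Denominator = 4 + 20*10 = 204
Posterior mean = 7.9412

7.9412


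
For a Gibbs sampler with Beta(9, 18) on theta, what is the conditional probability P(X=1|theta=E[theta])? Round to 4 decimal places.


E[theta] = 9/(9+18) = 0.3333
P(X=1|theta) = theta = 0.3333

0.3333


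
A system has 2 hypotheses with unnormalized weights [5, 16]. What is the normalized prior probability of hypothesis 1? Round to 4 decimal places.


The normalized prior is the weight divided by the total.
Total weight = 21
P(H1) = 5 / 21 = 0.2381

0.2381


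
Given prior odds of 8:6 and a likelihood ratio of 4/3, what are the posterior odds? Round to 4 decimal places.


Posterior odds = prior odds * LR
Prior odds = 8/6 = 1.3333
LR = 4/3 = 1.3333
Posterior odds = 1.3333 * 1.3333 = 1.7778

1.7778


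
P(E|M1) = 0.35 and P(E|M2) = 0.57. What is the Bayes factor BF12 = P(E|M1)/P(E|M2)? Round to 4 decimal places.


Bayes factor BF12 = P(E|M1) / P(E|M2)
= 0.35 / 0.57
= 0.614

0.614


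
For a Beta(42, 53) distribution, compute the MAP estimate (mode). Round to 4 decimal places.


MAP = mode = (a-1)/(a+b-2)
= (42-1)/(42+53-2)
= 41/93 = 0.4409

0.4409


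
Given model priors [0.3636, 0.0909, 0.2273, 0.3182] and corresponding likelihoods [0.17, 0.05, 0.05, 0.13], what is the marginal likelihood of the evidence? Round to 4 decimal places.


P(E) = sum_i P(M_i) P(E|M_i)
= 0.0618 + 0.0045 + 0.0114 + 0.0414
= 0.1191

0.1191


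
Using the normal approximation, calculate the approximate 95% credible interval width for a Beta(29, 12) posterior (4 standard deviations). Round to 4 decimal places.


Var(Beta) = 29*12/(41^2 * 42) = 0.0049
SD = 0.0702
Width ~ 4*SD = 0.2808

0.2808


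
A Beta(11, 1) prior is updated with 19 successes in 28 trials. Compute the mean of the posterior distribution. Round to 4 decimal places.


After update: Beta(30, 10)
Mean = 30 / (30 + 10) = 30 / 40
= 0.75

0.75


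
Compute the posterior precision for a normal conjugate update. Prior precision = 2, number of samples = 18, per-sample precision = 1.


tau_post = tau_0 + n * tau
= 2 + 18 * 1 = 20

20


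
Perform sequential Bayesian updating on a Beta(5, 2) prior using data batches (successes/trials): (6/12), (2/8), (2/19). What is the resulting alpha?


Accumulate successes: 10
Posterior alpha = prior alpha + sum of successes
= 5 + 10 = 15

15


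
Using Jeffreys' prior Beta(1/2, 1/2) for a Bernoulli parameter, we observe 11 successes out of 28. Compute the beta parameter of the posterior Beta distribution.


Conjugate update: Beta(0.5 + k, 0.5 + n - k).
k = 11, n - k = 17
Posterior beta = 0.5 + (n - k) = 0.5 + 17 = 17.5

17.5


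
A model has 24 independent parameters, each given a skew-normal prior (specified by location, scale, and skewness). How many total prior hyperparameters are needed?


Each skew-normal prior needs 3 hyperparameters (location, scale, and skewness).
Total = 3 * 24 = 72

72


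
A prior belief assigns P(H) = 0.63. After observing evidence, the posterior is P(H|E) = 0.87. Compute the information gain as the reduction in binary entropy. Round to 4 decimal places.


H(prior) = -0.63*log2(0.63) - 0.37*log2(0.37)
= 0.9507
H(post) = -0.87*log2(0.87) - 0.13*log2(0.13)
= 0.5574
IG = 0.9507 - 0.5574 = 0.3932

0.3932


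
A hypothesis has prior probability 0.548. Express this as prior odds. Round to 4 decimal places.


Odds = P(H) / P(not H) = 0.548 / 0.452
= 1.2124

1.2124


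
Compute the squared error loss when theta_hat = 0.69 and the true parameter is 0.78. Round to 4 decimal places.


L = (theta_hat - theta_true)^2
= (0.69 - 0.78)^2
= -0.09^2 = 0.0081

0.0081


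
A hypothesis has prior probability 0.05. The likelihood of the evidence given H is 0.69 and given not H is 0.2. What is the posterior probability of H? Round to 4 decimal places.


Using Bayes' theorem:
P(E) = 0.05 * 0.69 + 0.95 * 0.2
P(E) = 0.2245
P(H|E) = (0.05 * 0.69) / 0.2245 = 0.1537

0.1537


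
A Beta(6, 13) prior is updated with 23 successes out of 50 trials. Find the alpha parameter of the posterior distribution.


In the Beta-Binomial conjugate update:
alpha_post = alpha_prior + successes
= 6 + 23
= 29

29


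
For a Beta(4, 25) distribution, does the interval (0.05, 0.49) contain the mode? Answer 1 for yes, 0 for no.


Mode of Beta(a,b) = (a-1)/(a+b-2)
= (4-1)/(4+25-2) = 0.1111
Check: 0.05 <= 0.1111 <= 0.49?
Result: 1

1


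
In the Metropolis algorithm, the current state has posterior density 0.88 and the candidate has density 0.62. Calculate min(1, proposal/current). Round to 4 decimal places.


Ratio = 0.62/0.88 = 0.7045
Acceptance probability = min(1, 0.7045)
= 0.7045

0.7045


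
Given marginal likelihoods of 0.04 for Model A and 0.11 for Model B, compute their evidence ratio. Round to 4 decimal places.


Ratio = ML(A) / ML(B) = 0.04/0.11
= 0.3636

0.3636


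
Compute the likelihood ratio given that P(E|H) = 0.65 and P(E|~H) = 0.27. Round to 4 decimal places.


LR = P(E|H) / P(E|~H)
= 0.65 / 0.27 = 2.4074

2.4074


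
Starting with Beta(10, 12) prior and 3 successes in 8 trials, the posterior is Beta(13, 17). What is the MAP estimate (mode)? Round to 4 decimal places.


The mode of Beta(a, b) when a > 1 and b > 1 is (a-1)/(a+b-2)
= (13 - 1) / (13 + 17 - 2)
= 12 / 28
= 0.4286

0.4286


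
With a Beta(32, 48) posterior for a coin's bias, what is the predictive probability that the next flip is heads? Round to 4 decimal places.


The predictive probability equals the posterior mean.
P(next = heads) = alpha / (alpha + beta)
= 32 / 80 = 0.4

0.4


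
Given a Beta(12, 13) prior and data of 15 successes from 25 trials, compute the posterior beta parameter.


Number of failures = 25 - 15 = 10
Posterior beta = 13 + 10 = 23

23


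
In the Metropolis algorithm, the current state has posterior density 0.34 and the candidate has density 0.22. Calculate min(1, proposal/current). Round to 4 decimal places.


Ratio = 0.22/0.34 = 0.6471
Acceptance probability = min(1, 0.6471)
= 0.6471

0.6471


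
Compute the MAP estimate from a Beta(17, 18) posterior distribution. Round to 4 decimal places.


MAP = mode of Beta distribution
= (alpha - 1)/(alpha + beta - 2)
= (17-1)/(17+18-2)
= 16/33 = 0.4848

0.4848


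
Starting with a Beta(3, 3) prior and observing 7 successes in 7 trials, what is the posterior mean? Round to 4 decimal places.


Posterior parameters: alpha = 3 + 7 = 10
beta = 3 + 0 = 3
Posterior mean = alpha / (alpha + beta) = 10 / 13
= 0.7692

0.7692


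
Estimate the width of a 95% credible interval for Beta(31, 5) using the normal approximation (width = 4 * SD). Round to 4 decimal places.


For Beta(a,b): Var = ab/((a+b)^2(a+b+1))
Var = 0.0032, SD = 0.0569
Approximate 95% CI width = 4 * 0.0569 = 0.2274

0.2274


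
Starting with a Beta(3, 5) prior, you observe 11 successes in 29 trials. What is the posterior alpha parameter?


For a Beta-Binomial conjugate model:
Posterior alpha = prior alpha + number of successes
= 3 + 11 = 14

14


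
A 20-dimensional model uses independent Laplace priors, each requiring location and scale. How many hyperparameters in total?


Per parameter: 2 (location and scale).
Total = 20 * 2 = 40

40


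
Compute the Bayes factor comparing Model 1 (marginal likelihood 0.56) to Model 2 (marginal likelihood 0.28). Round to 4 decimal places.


BF12 = marginal likelihood of M1 / marginal likelihood of M2
= 0.56/0.28
= 2.0

2.0


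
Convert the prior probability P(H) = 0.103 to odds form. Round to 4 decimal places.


P(not H) = 1 - 0.103 = 0.897
Odds = 0.103 / 0.897 = 0.1148

0.1148


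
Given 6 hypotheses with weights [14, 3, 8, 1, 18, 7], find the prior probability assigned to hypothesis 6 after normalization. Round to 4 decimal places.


To normalize, divide each weight by the sum of all weights.
Sum = 51
Prior(H6) = 7/51 = 0.1373

0.1373


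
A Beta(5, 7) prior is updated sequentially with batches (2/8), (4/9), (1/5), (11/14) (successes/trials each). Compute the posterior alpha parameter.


Sequential conjugate updating is equivalent to a single batch update.
Total successes across all batches = 18
alpha_posterior = alpha_prior + total_successes = 5 + 18
= 23

23


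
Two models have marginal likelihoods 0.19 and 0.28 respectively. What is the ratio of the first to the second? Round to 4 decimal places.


Evidence ratio = 0.19 / 0.28
= 0.6786

0.6786


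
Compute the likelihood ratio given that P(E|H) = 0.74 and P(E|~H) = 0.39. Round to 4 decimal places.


LR = P(E|H) / P(E|~H)
= 0.74 / 0.39 = 1.8974

1.8974


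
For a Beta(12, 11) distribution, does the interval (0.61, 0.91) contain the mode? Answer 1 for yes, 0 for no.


Mode of Beta(a,b) = (a-1)/(a+b-2)
= (12-1)/(12+11-2) = 0.5238
Check: 0.61 <= 0.5238 <= 0.91?
Result: 0

0


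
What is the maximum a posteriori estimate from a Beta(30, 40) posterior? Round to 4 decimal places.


The MAP estimate equals the mode of the distribution.
Mode of Beta(a,b) = (a-1)/(a+b-2)
= 29/68
= 0.4265

0.4265


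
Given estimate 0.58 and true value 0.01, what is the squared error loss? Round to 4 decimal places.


Squared error = (estimate - true)^2
Difference = 0.57
Loss = 0.57^2 = 0.3249

0.3249


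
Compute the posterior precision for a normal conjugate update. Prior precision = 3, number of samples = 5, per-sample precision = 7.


tau_post = tau_0 + n * tau
= 3 + 5 * 7 = 38

38


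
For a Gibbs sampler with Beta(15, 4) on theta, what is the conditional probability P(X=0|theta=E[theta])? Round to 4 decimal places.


E[theta] = 15/(15+4) = 0.7895
P(X=0|theta) = 1 - theta = 0.2105

0.2105


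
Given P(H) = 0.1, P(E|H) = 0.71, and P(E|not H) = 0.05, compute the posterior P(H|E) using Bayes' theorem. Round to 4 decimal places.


By Bayes' theorem: P(H|E) = P(E|H)*P(H) / P(E)
P(E) = P(E|H)*P(H) + P(E|not H)*P(not H)
P(E) = 0.71*0.1 + 0.05*0.9 = 0.116
P(H|E) = 0.71*0.1 / 0.116 = 0.6121

0.6121


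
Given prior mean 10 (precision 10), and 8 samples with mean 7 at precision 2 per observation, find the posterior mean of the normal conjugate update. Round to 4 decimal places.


The posterior mean is a precision-weighted average of prior and data.
Post. prec. = 10 + 16 = 26
Post. mean = (100 + 112)/26 = 212/26 = 8.1538

8.1538


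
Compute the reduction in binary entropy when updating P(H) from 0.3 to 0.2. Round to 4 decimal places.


H_before = -p*log2(p) - (1-p)*log2(1-p) for p=0.3: 0.8813
H_after for p=0.2: 0.7219
Reduction = 0.8813 - 0.7219 = 0.1594

0.1594


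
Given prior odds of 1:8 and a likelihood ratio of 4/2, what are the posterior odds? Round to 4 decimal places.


Posterior odds = prior odds * LR
Prior odds = 1/8 = 0.125
LR = 4/2 = 2.0
Posterior odds = 0.125 * 2.0 = 0.25

0.25


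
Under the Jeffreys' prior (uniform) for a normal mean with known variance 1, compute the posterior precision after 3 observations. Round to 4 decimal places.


Prior precision = 0 (flat prior).
Post. prec. = 0 + n/var = 3/1 = 3.0

3.0


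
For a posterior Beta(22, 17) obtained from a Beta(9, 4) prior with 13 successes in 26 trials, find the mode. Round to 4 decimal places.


Mode = (alpha - 1) / (alpha + beta - 2)
= 21 / 37
= 0.5676

0.5676


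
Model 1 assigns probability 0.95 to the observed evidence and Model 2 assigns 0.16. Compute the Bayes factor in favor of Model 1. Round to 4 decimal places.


BF = P(data|M1) / P(data|M2)
= 0.95 / 0.16 = 5.9375

5.9375


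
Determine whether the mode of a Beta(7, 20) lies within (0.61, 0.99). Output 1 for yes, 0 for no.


First find the mode: (a-1)/(a+b-2) = 0.24
Is 0.24 in (0.61, 0.99)? 0

0


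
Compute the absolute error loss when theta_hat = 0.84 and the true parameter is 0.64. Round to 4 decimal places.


L = |theta_hat - theta_true|
= |0.84 - 0.64| = 0.2

0.2


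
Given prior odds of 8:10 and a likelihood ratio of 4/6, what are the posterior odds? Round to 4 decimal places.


Posterior odds = prior odds * LR
Prior odds = 8/10 = 0.8
LR = 4/6 = 0.6667
Posterior odds = 0.8 * 0.6667 = 0.5333

0.5333


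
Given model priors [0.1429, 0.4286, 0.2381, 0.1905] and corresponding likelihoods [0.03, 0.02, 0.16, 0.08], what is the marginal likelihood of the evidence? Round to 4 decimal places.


P(E) = sum_i P(M_i) P(E|M_i)
= 0.0043 + 0.0086 + 0.0381 + 0.0152
= 0.0662

0.0662


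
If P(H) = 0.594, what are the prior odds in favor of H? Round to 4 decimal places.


Prior odds = P(H) / (1 - P(H))
= 0.594 / 0.406
= 1.4631

1.4631


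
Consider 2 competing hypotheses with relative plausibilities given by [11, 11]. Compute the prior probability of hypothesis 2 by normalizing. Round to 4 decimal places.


Sum of weights = 11 + 11 = 22
Normalized prior for H2 = 11 / 22
= 0.5

0.5


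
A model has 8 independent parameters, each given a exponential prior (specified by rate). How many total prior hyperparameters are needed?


Each exponential prior needs 1 hyperparameter (rate).
Total = 1 * 8 = 8

8


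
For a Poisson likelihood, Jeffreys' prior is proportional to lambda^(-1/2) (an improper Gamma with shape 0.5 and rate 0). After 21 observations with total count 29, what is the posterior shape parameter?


Jeffreys' prior for Poisson is proportional to lambda^(-1/2).
Posterior is Gamma(0.5 + S, 0 + n) = Gamma(0.5 + 29, 21).
Posterior shape = 0.5 + S = 0.5 + 29 = 29.5

29.5


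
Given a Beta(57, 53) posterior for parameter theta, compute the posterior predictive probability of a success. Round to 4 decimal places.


For a Beta-Bernoulli model, the predictive probability is the mean:
P(success) = 57/(57+53) = 57/110 = 0.5182

0.5182


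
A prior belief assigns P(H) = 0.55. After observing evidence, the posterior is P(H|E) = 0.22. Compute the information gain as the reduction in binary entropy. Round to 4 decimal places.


H(prior) = -0.55*log2(0.55) - 0.45*log2(0.45)
= 0.9928
H(post) = -0.22*log2(0.22) - 0.78*log2(0.78)
= 0.7602
IG = 0.9928 - 0.7602 = 0.2326

0.2326


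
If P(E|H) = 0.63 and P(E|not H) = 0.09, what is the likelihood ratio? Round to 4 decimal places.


Likelihood ratio = P(E|H) / P(E|not H)
= 0.63 / 0.09
= 7.0

7.0


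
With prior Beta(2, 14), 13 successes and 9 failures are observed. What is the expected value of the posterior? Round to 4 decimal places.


Posterior = Beta(15, 23)
E[theta] = alpha/(alpha+beta)
= 15/38 = 0.3947

0.3947


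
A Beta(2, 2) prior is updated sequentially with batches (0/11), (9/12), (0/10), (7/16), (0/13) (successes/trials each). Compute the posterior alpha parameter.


Sequential conjugate updating is equivalent to a single batch update.
Total successes across all batches = 16
alpha_posterior = alpha_prior + total_successes = 2 + 16
= 18

18


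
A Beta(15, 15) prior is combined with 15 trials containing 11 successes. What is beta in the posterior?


In conjugate updating:
beta_posterior = beta_prior + (n - k)
= 15 + (15 - 11)
= 15 + 4 = 19

19


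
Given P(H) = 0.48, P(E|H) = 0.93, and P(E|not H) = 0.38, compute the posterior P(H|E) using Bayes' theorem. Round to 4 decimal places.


By Bayes' theorem: P(H|E) = P(E|H)*P(H) / P(E)
P(E) = P(E|H)*P(H) + P(E|not H)*P(not H)
P(E) = 0.93*0.48 + 0.38*0.52 = 0.644
P(H|E) = 0.93*0.48 / 0.644 = 0.6932

0.6932
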